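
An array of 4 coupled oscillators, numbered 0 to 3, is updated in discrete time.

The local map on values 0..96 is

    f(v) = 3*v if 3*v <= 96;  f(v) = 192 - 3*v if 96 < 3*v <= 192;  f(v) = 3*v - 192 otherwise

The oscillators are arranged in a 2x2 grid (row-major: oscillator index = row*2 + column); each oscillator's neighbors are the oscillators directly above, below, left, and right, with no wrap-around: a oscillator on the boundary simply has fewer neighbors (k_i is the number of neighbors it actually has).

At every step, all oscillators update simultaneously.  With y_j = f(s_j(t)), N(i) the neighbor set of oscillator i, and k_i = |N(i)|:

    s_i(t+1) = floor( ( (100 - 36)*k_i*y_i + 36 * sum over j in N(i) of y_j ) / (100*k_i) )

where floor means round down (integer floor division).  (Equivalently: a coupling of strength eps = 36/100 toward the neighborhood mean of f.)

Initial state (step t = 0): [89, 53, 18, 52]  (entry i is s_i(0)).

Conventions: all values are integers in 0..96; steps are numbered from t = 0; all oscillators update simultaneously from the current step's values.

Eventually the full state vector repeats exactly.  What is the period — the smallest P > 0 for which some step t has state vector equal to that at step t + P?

Simulating step by step:
t=0: [89, 53, 18, 52]
t=1: [63, 41, 54, 38]
t=2: [19, 58, 33, 67]
t=3: [56, 23, 71, 25]
t=4: [31, 61, 31, 64]
t=5: [77, 22, 76, 18]
t=6: [43, 58, 39, 52]
t=7: [57, 29, 65, 39]
t=8: [29, 72, 19, 64]
t=9: [70, 31, 52, 14]
t=10: [34, 70, 33, 50]
t=11: [77, 35, 83, 46]
t=12: [50, 72, 53, 60]
t=13: [37, 25, 30, 17]
t=14: [81, 71, 81, 62]
t=15: [45, 23, 42, 16]
t=16: [60, 63, 61, 55]
t=17: [9, 8, 12, 19]
t=18: [28, 30, 38, 47]
t=19: [84, 81, 74, 62]
t=20: [52, 44, 31, 18]
t=21: [50, 54, 75, 62]
t=22: [38, 27, 29, 15]
t=23: [80, 73, 77, 59]
t=24: [42, 28, 36, 21]
t=25: [72, 76, 76, 70]
t=26: [28, 30, 30, 24]
t=27: [86, 85, 85, 78]
t=28: [64, 59, 59, 49]
t=29: [5, 17, 17, 34]
t=30: [27, 51, 51, 75]
t=31: [65, 45, 45, 35]
t=32: [22, 52, 52, 76]
t=33: [55, 41, 41, 36]
t=34: [42, 64, 64, 78]
t=35: [42, 19, 19, 26]
t=36: [62, 62, 62, 70]
t=37: [6, 8, 8, 13]
t=38: [20, 25, 25, 33]
t=39: [65, 75, 75, 86]
t=40: [13, 33, 33, 54]
t=41: [58, 71, 71, 52]
t=42: [19, 23, 23, 30]
t=43: [61, 70, 70, 82]
t=44: [12, 22, 22, 41]
t=45: [46, 61, 61, 67]
t=46: [37, 17, 17, 9]
t=47: [70, 52, 52, 35]
t=48: [24, 41, 41, 68]
t=49: [70, 59, 59, 32]
t=50: [16, 30, 30, 66]
t=51: [63, 67, 67, 36]
t=52: [5, 21, 21, 57]
t=53: [32, 46, 46, 36]
t=54: [80, 66, 66, 73]
t=55: [32, 17, 17, 19]
t=56: [79, 60, 60, 54]
t=57: [33, 21, 21, 23]
t=58: [82, 69, 69, 66]
t=59: [39, 20, 20, 9]
t=60: [69, 56, 56, 38]
t=61: [18, 32, 32, 58]
t=62: [69, 74, 74, 46]
t=63: [20, 31, 31, 45]
t=64: [71, 80, 80, 69]
t=65: [30, 37, 37, 26]
t=66: [86, 82, 82, 79]
t=67: [61, 54, 54, 48]
t=68: [16, 29, 29, 41]
t=69: [62, 76, 76, 75]
t=70: [16, 30, 30, 34]
t=71: [63, 82, 82, 90]
t=72: [21, 49, 49, 69]
t=73: [56, 42, 42, 25]
t=74: [39, 60, 60, 71]
t=75: [52, 24, 24, 17]
t=76: [48, 61, 61, 58]
t=77: [33, 17, 17, 14]
t=78: [77, 56, 56, 45]
t=79: [33, 32, 32, 45]
t=80: [94, 88, 88, 71]
t=81: [83, 66, 66, 39]
t=82: [38, 27, 27, 50]
t=83: [79, 73, 73, 56]
t=84: [38, 29, 29, 25]
t=85: [81, 83, 83, 79]
t=86: [53, 53, 53, 49]
t=87: [33, 35, 35, 40]
t=88: [90, 85, 85, 77]
t=89: [72, 61, 61, 47]
t=90: [18, 19, 19, 35]
t=91: [55, 61, 61, 76]
t=92: [20, 17, 17, 26]
t=93: [56, 57, 57, 68]
t=94: [22, 19, 19, 15]
t=95: [62, 56, 56, 49]
t=96: [12, 24, 24, 37]
t=97: [48, 67, 67, 77]
t=98: [33, 21, 21, 28]
t=99: [82, 72, 72, 76]
t=100: [43, 31, 31, 31]
t=101: [73, 87, 87, 93]
t=102: [42, 64, 64, 80]
t=103: [42, 20, 20, 30]
t=104: [63, 66, 66, 79]
t=105: [4, 12, 12, 30]
t=106: [20, 41, 41, 70]
t=107: [63, 58, 58, 36]
t=108: [8, 27, 27, 60]
t=109: [44, 58, 58, 36]
t=110: [44, 37, 37, 60]
t=111: [67, 64, 64, 36]
t=112: [5, 16, 16, 53]
t=113: [26, 39, 39, 38]
t=114: [76, 76, 76, 76]
t=115: [36, 36, 36, 36]
t=116: [84, 84, 84, 84]
t=117: [60, 60, 60, 60]
t=118: [12, 12, 12, 12]
t=119: [36, 36, 36, 36]

Answer: 4
Key observation: The state at step 115, [36, 36, 36, 36], reappears at step 119 — and no state repeats earlier — so the cycle the system enters has period 4.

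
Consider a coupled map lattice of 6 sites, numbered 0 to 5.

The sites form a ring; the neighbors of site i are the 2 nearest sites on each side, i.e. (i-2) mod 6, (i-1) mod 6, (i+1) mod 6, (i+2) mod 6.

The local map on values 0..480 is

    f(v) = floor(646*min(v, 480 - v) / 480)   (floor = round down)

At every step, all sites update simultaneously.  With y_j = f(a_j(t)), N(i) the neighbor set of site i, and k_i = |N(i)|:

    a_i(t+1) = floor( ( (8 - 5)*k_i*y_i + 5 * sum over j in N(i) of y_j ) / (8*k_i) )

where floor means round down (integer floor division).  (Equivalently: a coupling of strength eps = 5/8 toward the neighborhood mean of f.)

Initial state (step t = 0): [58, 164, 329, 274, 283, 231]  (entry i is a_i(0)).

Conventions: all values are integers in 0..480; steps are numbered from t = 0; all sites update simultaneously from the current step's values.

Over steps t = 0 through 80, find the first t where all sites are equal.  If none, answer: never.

Simulating step by step:
t=0: [58, 164, 329, 274, 283, 231]  (not all equal)
t=1: [185, 218, 207, 259, 235, 247]  (not all equal)
t=2: [280, 287, 284, 298, 296, 297]  (not all equal)
t=3: [259, 256, 257, 250, 252, 251]  (not all equal)
t=4: [301, 302, 302, 305, 304, 305]  (not all equal)
t=5: [238, 237, 238, 236, 236, 236]  (not all equal)
t=6: [318, 318, 318, 317, 317, 317]  (not all equal)
t=7: [218, 218, 218, 218, 218, 218]  (all equal)

Answer: 7
Key observation: Synchronization is absorbing here: once all sites are equal they stay equal, and step 7 is the first all-equal step.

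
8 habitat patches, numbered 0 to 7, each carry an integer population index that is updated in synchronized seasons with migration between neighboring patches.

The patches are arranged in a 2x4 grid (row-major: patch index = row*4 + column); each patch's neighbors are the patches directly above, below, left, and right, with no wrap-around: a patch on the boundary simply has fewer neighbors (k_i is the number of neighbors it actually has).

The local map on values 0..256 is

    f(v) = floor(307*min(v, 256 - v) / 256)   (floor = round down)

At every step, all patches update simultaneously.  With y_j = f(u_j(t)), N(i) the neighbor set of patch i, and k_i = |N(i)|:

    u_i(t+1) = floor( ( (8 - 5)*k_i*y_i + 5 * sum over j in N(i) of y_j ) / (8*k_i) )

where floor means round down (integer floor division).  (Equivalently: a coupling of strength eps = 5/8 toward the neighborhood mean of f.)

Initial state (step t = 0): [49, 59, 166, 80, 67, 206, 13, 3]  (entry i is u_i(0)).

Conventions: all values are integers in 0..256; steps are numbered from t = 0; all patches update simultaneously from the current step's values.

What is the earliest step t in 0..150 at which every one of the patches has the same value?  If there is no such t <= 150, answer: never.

Answer: never
Key observation: The state at step 16 reappears at step 20 — the system is in a cycle of period 4 from step 16 on.  No step 0..20 is synchronized, and the cycle repeats forever, so no step up to 150 (or ever) has all patches equal.

Derivation:
t=0: [49, 59, 166, 80, 67, 206, 13, 3]  (not all equal)
t=1: [68, 72, 77, 70, 66, 56, 40, 35]  (not all equal)
t=2: [81, 82, 79, 72, 75, 69, 59, 56]  (not all equal)
t=3: [94, 93, 88, 82, 89, 84, 76, 73]  (not all equal)
t=4: [109, 107, 101, 96, 106, 101, 94, 91]  (not all equal)
t=5: [128, 125, 119, 115, 126, 121, 115, 111]  (not all equal)
t=6: [151, 147, 141, 137, 149, 145, 138, 135]  (not all equal)
t=7: [127, 131, 137, 141, 128, 133, 139, 142]  (not all equal)
t=8: [151, 147, 142, 138, 150, 147, 141, 137]  (not all equal)
t=9: [127, 130, 136, 139, 127, 130, 136, 140]  (not all equal)
t=10: [151, 149, 144, 140, 151, 149, 143, 140]  (not all equal)
t=11: [125, 128, 134, 137, 125, 128, 134, 137]  (not all equal)
t=12: [150, 150, 146, 143, 150, 150, 146, 143]  (not all equal)
t=13: [127, 127, 131, 133, 127, 127, 131, 133]  (not all equal)
t=14: [152, 151, 149, 147, 152, 151, 149, 147]  (not all equal)
t=15: [124, 125, 127, 129, 124, 125, 127, 129]  (not all equal)
t=16: [148, 149, 151, 152, 148, 149, 151, 152]  (not all equal)
t=17: [128, 127, 125, 124, 128, 127, 125, 124]  (not all equal)
t=18: [152, 151, 149, 148, 152, 151, 149, 148]  (not all equal)
t=19: [124, 125, 127, 128, 124, 125, 127, 128]  (not all equal)
t=20: [148, 149, 151, 152, 148, 149, 151, 152]  (not all equal)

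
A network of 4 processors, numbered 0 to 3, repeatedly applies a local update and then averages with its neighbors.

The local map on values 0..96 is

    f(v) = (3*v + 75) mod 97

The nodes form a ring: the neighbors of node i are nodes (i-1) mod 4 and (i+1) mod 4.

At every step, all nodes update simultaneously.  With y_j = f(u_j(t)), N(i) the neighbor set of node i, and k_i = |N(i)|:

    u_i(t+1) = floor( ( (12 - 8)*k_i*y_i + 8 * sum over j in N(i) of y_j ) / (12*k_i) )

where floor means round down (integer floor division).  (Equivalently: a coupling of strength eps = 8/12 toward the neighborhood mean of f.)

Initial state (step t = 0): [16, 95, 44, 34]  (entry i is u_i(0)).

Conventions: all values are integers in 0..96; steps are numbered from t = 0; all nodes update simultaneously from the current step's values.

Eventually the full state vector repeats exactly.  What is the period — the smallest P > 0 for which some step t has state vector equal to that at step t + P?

Simulating step by step:
t=0: [16, 95, 44, 34]
t=1: [58, 36, 54, 39]
t=2: [78, 61, 74, 64]
t=3: [51, 29, 47, 32]
t=4: [57, 40, 53, 43]
t=5: [21, 31, 17, 34]
t=6: [64, 47, 60, 50]
t=7: [42, 52, 38, 55]
t=8: [30, 45, 58, 48]
t=9: [36, 46, 32, 49]
t=10: [44, 59, 40, 62]
t=11: [46, 24, 42, 27]
t=12: [42, 25, 38, 28]
t=13: [40, 50, 69, 53]
t=14: [24, 40, 53, 43]
t=15: [20, 30, 17, 33]
t=16: [61, 45, 58, 48]
t=17: [35, 45, 32, 48]
t=18: [41, 57, 38, 60]
t=19: [39, 49, 68, 52]
t=20: [53, 69, 50, 72]
t=21: [42, 53, 39, 23]
t=22: [31, 47, 60, 49]
t=23: [40, 51, 37, 53]
t=24: [25, 41, 54, 43]
t=25: [22, 33, 19, 35]
t=26: [68, 52, 65, 54]
t=27: [55, 66, 52, 68]
t=28: [70, 54, 67, 56]
t=29: [61, 72, 58, 74]
t=30: [23, 39, 20, 41]
t=31: [48, 60, 45, 29]
t=32: [50, 34, 47, 35]
t=33: [64, 44, 61, 45]
t=34: [34, 50, 31, 51]
t=35: [48, 60, 45, 61]
t=36: [50, 34, 47, 35]

Answer: 4
Key observation: The state at step 32, [50, 34, 47, 35], reappears at step 36 — and no state repeats earlier — so the cycle the system enters has period 4.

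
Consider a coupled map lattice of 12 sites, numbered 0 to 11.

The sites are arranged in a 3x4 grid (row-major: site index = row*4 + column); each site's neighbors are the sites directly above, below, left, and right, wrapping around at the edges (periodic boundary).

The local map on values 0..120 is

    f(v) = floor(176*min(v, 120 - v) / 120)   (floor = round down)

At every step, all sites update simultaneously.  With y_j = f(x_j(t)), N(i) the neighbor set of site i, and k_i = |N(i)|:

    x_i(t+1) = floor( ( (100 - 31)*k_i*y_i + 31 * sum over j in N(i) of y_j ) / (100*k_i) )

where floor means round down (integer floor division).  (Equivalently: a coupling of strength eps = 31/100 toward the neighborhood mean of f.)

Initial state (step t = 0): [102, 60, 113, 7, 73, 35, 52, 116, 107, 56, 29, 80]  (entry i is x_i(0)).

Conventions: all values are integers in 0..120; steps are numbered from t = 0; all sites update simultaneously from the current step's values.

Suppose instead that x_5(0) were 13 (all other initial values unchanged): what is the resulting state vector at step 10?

Answer: [56, 60, 67, 65, 57, 61, 66, 67, 59, 61, 57, 57]
Key observation: This trace re-runs the system from the modified initial state.

Derivation:
t=0: [102, 60, 113, 7, 73, 13, 52, 116, 107, 56, 29, 80]
t=1: [32, 71, 23, 14, 52, 37, 58, 19, 31, 69, 46, 45]
t=2: [48, 65, 41, 27, 65, 60, 72, 37, 51, 69, 66, 57]
t=3: [69, 77, 62, 47, 77, 84, 70, 58, 74, 75, 76, 76]
t=4: [71, 64, 79, 70, 65, 56, 72, 79, 66, 64, 66, 66]
t=5: [73, 79, 64, 71, 77, 80, 70, 64, 78, 81, 77, 77]
t=6: [66, 61, 77, 71, 64, 59, 72, 77, 61, 58, 64, 64]
t=7: [79, 83, 67, 71, 80, 84, 71, 67, 84, 85, 79, 79]
t=8: [59, 55, 72, 70, 58, 54, 69, 73, 53, 52, 61, 61]
t=9: [83, 79, 72, 74, 82, 78, 74, 71, 78, 77, 83, 82]
t=10: [56, 60, 67, 65, 57, 61, 66, 67, 59, 61, 57, 57]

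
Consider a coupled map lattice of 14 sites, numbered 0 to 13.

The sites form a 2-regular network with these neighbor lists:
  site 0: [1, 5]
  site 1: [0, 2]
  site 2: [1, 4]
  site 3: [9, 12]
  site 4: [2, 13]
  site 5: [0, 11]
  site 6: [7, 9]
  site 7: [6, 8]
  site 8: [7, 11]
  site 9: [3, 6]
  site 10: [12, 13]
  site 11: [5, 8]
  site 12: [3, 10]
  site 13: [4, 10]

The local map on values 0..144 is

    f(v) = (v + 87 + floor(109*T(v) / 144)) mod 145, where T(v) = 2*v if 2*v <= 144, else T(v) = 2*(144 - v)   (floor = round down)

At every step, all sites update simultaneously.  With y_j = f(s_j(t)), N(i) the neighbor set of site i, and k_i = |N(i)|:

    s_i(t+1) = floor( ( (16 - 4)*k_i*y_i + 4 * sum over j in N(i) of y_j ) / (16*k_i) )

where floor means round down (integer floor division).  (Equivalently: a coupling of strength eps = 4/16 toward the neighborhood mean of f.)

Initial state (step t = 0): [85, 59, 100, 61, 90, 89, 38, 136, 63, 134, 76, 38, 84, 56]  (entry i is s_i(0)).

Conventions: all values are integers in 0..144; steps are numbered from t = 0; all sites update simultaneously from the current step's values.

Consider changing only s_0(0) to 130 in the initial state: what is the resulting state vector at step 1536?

Answer: [105, 106, 106, 105, 106, 105, 105, 105, 105, 105, 106, 105, 106, 106]
Key observation: The state at step 6, [105, 106, 106, 105, 106, 105, 105, 105, 105, 105, 106, 105, 106, 106], reappears at step 8: the system is in a cycle of period 2 from step 6 on.  Therefore the state at step 1536 equals the state at step 6 + ((1536 - 6) mod 2) = 6, which is [105, 106, 106, 105, 106, 105, 105, 105, 105, 105, 106, 105, 106, 106].

Derivation:
t=0: [130, 59, 100, 61, 90, 89, 38, 136, 63, 134, 76, 38, 84, 56]
t=1: [95, 92, 106, 97, 108, 101, 50, 84, 90, 84, 114, 54, 113, 90]
t=2: [110, 111, 105, 109, 105, 104, 79, 109, 108, 109, 102, 85, 102, 110]
t=3: [103, 102, 105, 103, 105, 106, 115, 105, 105, 105, 106, 113, 106, 103]
t=4: [106, 106, 106, 106, 106, 104, 101, 105, 105, 105, 105, 102, 105, 106]
t=5: [105, 105, 105, 105, 105, 106, 107, 106, 106, 106, 105, 106, 105, 105]
t=6: [105, 106, 106, 105, 106, 105, 105, 105, 105, 105, 106, 105, 106, 106]
t=7: [105, 105, 105, 105, 105, 106, 106, 106, 106, 106, 105, 106, 105, 105]
t=8: [105, 106, 106, 105, 106, 105, 105, 105, 105, 105, 106, 105, 106, 106]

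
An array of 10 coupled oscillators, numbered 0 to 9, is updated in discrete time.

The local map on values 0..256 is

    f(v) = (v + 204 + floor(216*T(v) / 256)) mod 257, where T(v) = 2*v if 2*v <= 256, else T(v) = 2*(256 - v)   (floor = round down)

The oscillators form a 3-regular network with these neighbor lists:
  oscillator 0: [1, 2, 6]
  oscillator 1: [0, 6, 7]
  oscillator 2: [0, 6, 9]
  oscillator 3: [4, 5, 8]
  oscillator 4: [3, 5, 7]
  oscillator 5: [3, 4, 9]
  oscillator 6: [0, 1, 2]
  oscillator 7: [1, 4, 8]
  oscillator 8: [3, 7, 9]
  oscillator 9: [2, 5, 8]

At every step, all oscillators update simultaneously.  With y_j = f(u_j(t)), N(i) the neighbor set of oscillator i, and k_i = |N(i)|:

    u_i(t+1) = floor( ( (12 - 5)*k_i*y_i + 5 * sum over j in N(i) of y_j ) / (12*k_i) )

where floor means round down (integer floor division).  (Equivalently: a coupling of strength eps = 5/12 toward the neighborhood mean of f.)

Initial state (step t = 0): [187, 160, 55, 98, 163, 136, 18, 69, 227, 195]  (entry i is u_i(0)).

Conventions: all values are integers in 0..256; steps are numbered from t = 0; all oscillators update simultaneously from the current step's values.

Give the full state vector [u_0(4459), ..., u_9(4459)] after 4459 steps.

Answer: [225, 225, 225, 225, 225, 225, 225, 225, 225, 225]
Key observation: The state at step 13, [225, 225, 225, 225, 225, 225, 225, 225, 225, 225], reappears at step 15: the system is in a cycle of period 2 from step 13 on.  Therefore the state at step 4459 equals the state at step 13 + ((4459 - 13) mod 2) = 13, which is [225, 225, 225, 225, 225, 225, 225, 225, 225, 225].

Derivation:
t=0: [187, 160, 55, 98, 163, 136, 18, 69, 227, 195]
t=1: [195, 95, 158, 158, 56, 80, 196, 110, 210, 190]
t=2: [206, 219, 109, 76, 114, 144, 206, 215, 206, 201]
t=3: [236, 230, 238, 159, 203, 102, 236, 234, 224, 209]
t=4: [216, 218, 218, 102, 202, 196, 216, 222, 195, 228]
t=5: [229, 228, 228, 230, 235, 237, 229, 230, 235, 229]
t=6: [221, 221, 221, 218, 217, 217, 221, 219, 218, 219]
t=7: [227, 227, 227, 229, 228, 228, 227, 228, 228, 228]
t=8: [222, 222, 222, 221, 221, 221, 222, 222, 221, 222]
t=9: [226, 226, 226, 227, 226, 226, 226, 226, 226, 226]
t=10: [223, 223, 223, 222, 222, 222, 223, 223, 222, 223]
t=11: [225, 225, 225, 226, 225, 225, 225, 225, 225, 225]
t=12: [224, 224, 224, 223, 223, 223, 224, 224, 223, 224]
t=13: [225, 225, 225, 225, 225, 225, 225, 225, 225, 225]
t=14: [224, 224, 224, 224, 224, 224, 224, 224, 224, 224]
t=15: [225, 225, 225, 225, 225, 225, 225, 225, 225, 225]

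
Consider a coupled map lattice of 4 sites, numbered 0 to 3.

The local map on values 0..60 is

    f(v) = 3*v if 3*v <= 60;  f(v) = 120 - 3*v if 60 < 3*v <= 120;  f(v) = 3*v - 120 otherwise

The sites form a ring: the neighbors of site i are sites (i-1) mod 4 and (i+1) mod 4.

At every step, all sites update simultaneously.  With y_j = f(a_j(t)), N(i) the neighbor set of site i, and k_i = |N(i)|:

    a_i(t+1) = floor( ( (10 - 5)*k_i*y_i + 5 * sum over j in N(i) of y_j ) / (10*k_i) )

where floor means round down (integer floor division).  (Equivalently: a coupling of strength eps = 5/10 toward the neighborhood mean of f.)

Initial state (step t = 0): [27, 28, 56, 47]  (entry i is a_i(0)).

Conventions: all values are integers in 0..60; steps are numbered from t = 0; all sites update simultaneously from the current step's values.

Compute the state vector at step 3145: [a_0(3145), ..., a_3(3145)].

Simulating step by step:
t=0: [27, 28, 56, 47]
t=1: [33, 39, 38, 32]
t=2: [17, 8, 9, 18]
t=3: [45, 31, 33, 46]
t=4: [18, 22, 21, 18]
t=5: [54, 54, 55, 54]
t=6: [42, 42, 43, 42]
t=7: [6, 6, 7, 6]
t=8: [18, 18, 19, 18]
t=9: [54, 54, 55, 54]

Answer: [54, 54, 55, 54]
Key observation: The state at step 5, [54, 54, 55, 54], reappears at step 9: the system is in a cycle of period 4 from step 5 on.  Therefore the state at step 3145 equals the state at step 5 + ((3145 - 5) mod 4) = 5, which is [54, 54, 55, 54].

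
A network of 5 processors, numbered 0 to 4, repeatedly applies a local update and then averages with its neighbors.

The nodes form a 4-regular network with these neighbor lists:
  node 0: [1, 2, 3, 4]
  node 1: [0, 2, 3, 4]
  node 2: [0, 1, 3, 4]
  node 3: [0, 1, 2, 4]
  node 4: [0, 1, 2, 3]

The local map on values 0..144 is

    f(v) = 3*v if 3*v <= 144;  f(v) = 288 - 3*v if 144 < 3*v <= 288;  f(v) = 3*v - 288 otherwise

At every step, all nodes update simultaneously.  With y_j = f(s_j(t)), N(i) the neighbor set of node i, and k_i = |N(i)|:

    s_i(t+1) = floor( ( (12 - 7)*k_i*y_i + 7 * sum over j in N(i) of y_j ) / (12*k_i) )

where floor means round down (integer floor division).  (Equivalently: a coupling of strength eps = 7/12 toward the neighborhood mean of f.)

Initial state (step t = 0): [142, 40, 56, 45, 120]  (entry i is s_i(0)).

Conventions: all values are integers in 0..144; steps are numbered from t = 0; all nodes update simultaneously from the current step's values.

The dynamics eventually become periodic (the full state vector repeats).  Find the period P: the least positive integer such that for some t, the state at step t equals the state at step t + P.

Simulating step by step:
t=0: [142, 40, 56, 45, 120]
t=1: [122, 117, 117, 121, 104]
t=2: [65, 61, 61, 64, 50]
t=3: [103, 106, 106, 104, 115]
t=4: [29, 31, 31, 30, 39]
t=5: [93, 95, 95, 94, 101]
t=6: [7, 6, 6, 6, 9]
t=7: [20, 19, 19, 19, 22]
t=8: [59, 58, 58, 58, 61]
t=9: [111, 112, 112, 112, 109]
t=10: [45, 46, 46, 46, 43]
t=11: [135, 136, 136, 136, 133]
t=12: [117, 118, 118, 118, 115]
t=13: [63, 64, 64, 64, 61]
t=14: [98, 97, 97, 97, 100]
t=15: [5, 4, 4, 4, 7]
t=16: [14, 13, 13, 13, 16]
t=17: [41, 40, 40, 40, 43]
t=18: [122, 121, 121, 121, 124]
t=19: [77, 76, 76, 76, 79]
t=20: [57, 58, 58, 58, 55]
t=21: [116, 115, 115, 115, 118]
t=22: [59, 58, 58, 58, 61]

Answer: 14
Key observation: The state at step 8, [59, 58, 58, 58, 61], reappears at step 22 — and no state repeats earlier — so the cycle the system enters has period 14.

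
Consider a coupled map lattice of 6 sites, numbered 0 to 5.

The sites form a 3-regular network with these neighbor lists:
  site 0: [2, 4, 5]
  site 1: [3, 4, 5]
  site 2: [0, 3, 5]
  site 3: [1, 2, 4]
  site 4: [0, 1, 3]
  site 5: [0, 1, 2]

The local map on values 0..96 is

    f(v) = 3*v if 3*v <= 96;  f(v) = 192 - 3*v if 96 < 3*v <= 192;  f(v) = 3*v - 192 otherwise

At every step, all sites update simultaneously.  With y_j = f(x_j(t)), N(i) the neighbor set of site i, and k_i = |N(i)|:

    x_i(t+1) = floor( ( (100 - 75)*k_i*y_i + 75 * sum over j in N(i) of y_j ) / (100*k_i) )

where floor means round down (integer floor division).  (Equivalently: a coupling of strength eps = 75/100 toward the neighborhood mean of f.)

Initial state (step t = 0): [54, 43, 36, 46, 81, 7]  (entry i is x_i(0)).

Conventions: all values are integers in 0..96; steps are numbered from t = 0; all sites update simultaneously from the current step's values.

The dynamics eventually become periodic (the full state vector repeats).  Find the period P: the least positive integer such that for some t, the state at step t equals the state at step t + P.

Simulating step by step:
t=0: [54, 43, 36, 46, 81, 7]
t=1: [46, 47, 47, 63, 49, 49]
t=2: [48, 36, 38, 37, 38, 50]
t=3: [61, 71, 62, 80, 72, 63]
t=4: [10, 24, 16, 24, 25, 9]
t=5: [45, 61, 44, 66, 62, 44]
t=6: [45, 20, 45, 20, 19, 46]
t=7: [56, 57, 57, 58, 58, 57]
t=8: [21, 19, 21, 19, 20, 21]
t=9: [62, 59, 61, 59, 59, 61]
t=10: [9, 13, 9, 13, 12, 9]
t=11: [29, 35, 30, 35, 35, 30]
t=12: [88, 87, 88, 87, 87, 88]
t=13: [71, 69, 71, 69, 69, 71]
t=14: [19, 16, 19, 16, 16, 19]
t=15: [54, 50, 54, 50, 50, 54]
t=16: [33, 39, 33, 39, 39, 33]
t=17: [88, 79, 88, 79, 79, 88]
t=18: [65, 51, 65, 51, 51, 65]
t=19: [12, 30, 12, 30, 30, 12]
t=20: [49, 76, 49, 76, 76, 49]
t=21: [42, 38, 42, 38, 38, 42]
t=22: [69, 75, 69, 75, 75, 69]
t=23: [19, 28, 19, 28, 28, 19]
t=24: [63, 77, 63, 77, 77, 63]
t=25: [12, 30, 12, 30, 30, 12]

Answer: 6
Key observation: The state at step 19, [12, 30, 12, 30, 30, 12], reappears at step 25 — and no state repeats earlier — so the cycle the system enters has period 6.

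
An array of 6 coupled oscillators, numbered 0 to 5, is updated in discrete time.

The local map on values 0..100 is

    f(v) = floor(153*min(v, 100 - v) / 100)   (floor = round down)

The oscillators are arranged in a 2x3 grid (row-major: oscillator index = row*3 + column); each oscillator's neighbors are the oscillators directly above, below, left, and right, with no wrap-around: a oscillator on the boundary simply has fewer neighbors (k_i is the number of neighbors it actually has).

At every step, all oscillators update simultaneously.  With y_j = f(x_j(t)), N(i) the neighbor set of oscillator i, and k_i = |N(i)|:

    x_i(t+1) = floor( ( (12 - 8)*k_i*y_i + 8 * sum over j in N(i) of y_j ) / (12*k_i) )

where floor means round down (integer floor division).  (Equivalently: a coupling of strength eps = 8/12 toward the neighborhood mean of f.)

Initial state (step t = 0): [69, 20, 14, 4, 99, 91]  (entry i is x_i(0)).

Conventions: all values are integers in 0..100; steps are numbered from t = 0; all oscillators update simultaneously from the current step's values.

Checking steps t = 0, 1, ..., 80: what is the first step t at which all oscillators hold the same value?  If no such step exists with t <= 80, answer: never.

Simulating step by step:
t=0: [69, 20, 14, 4, 99, 91]  (not all equal)
t=1: [27, 25, 21, 18, 11, 11]  (not all equal)
t=2: [35, 32, 28, 28, 23, 21]  (not all equal)
t=3: [47, 44, 40, 43, 38, 36]  (not all equal)
t=4: [67, 64, 61, 64, 60, 58]  (not all equal)
t=5: [53, 56, 59, 55, 59, 61]  (not all equal)
t=6: [68, 65, 62, 67, 63, 61]  (not all equal)
t=7: [50, 53, 56, 51, 54, 57]  (not all equal)
t=8: [73, 71, 67, 73, 70, 67]  (not all equal)
t=9: [42, 44, 48, 42, 45, 48]  (not all equal)
t=10: [65, 67, 71, 65, 68, 71]  (not all equal)
t=11: [52, 48, 46, 51, 48, 45]  (not all equal)
t=12: [73, 72, 70, 73, 72, 70]  (not all equal)
t=13: [41, 42, 44, 41, 42, 44]  (not all equal)
t=14: [62, 64, 66, 62, 64, 66]  (not all equal)
t=15: [57, 55, 53, 57, 55, 53]  (not all equal)
t=16: [66, 68, 70, 66, 68, 70]  (not all equal)
t=17: [50, 48, 46, 50, 48, 46]  (not all equal)
t=18: [75, 73, 71, 75, 73, 71]  (not all equal)
t=19: [39, 41, 43, 39, 41, 43]  (not all equal)
t=20: [60, 62, 64, 60, 62, 64]  (not all equal)
t=21: [60, 58, 56, 60, 58, 56]  (not all equal)
t=22: [62, 64, 66, 62, 64, 66]  (not all equal)

Answer: never
Key observation: The state at step 14 reappears at step 22 — the system is in a cycle of period 8 from step 14 on.  No step 0..22 is synchronized, and the cycle repeats forever, so no step up to 80 (or ever) has all oscillators equal.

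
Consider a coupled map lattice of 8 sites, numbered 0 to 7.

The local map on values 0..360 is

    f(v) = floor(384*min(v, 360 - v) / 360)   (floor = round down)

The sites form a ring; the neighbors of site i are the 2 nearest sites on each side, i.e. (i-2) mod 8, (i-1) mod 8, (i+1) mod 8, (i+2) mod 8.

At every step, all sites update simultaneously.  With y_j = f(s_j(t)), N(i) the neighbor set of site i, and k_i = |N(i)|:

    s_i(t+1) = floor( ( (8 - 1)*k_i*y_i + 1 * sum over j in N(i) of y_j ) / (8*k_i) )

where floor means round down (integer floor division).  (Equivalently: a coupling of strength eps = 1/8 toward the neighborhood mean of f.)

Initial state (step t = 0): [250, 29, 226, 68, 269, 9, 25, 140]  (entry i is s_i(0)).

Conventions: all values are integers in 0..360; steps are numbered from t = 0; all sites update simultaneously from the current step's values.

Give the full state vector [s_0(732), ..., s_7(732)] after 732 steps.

Simulating step by step:
t=0: [250, 29, 226, 68, 269, 9, 25, 140]
t=1: [113, 41, 134, 71, 92, 18, 34, 136]
t=2: [116, 52, 134, 75, 94, 27, 43, 133]
t=3: [119, 63, 135, 80, 96, 35, 51, 131]
t=4: [122, 74, 137, 85, 99, 44, 59, 130]
t=5: [127, 84, 140, 90, 102, 52, 67, 130]
t=6: [132, 94, 143, 96, 106, 61, 75, 131]
t=7: [137, 104, 147, 102, 111, 70, 84, 133]
t=8: [143, 113, 151, 108, 116, 79, 92, 136]
t=9: [149, 122, 156, 115, 121, 88, 101, 141]
t=10: [155, 132, 162, 122, 128, 97, 110, 146]
t=11: [162, 141, 168, 130, 135, 106, 119, 152]
t=12: [169, 151, 175, 139, 143, 116, 128, 159]
t=13: [177, 162, 182, 148, 151, 126, 138, 166]
t=14: [185, 172, 186, 157, 160, 137, 149, 174]
t=15: [184, 182, 183, 167, 169, 149, 159, 182]
t=16: [186, 188, 187, 178, 179, 160, 170, 187]
t=17: [184, 183, 184, 188, 188, 172, 181, 183]
t=18: [187, 187, 186, 183, 183, 183, 189, 187]
t=19: [183, 184, 185, 187, 187, 187, 182, 184]
t=20: [187, 186, 185, 184, 184, 184, 188, 187]
t=21: [184, 185, 185, 186, 186, 186, 183, 184]
t=22: [186, 186, 185, 185, 185, 185, 187, 186]
t=23: [185, 185, 185, 185, 185, 185, 184, 185]
t=24: [186, 186, 186, 186, 186, 186, 186, 186]
t=25: [185, 185, 185, 185, 185, 185, 185, 185]
t=26: [186, 186, 186, 186, 186, 186, 186, 186]

Answer: [186, 186, 186, 186, 186, 186, 186, 186]
Key observation: The state at step 24, [186, 186, 186, 186, 186, 186, 186, 186], reappears at step 26: the system is in a cycle of period 2 from step 24 on.  Therefore the state at step 732 equals the state at step 24 + ((732 - 24) mod 2) = 24, which is [186, 186, 186, 186, 186, 186, 186, 186].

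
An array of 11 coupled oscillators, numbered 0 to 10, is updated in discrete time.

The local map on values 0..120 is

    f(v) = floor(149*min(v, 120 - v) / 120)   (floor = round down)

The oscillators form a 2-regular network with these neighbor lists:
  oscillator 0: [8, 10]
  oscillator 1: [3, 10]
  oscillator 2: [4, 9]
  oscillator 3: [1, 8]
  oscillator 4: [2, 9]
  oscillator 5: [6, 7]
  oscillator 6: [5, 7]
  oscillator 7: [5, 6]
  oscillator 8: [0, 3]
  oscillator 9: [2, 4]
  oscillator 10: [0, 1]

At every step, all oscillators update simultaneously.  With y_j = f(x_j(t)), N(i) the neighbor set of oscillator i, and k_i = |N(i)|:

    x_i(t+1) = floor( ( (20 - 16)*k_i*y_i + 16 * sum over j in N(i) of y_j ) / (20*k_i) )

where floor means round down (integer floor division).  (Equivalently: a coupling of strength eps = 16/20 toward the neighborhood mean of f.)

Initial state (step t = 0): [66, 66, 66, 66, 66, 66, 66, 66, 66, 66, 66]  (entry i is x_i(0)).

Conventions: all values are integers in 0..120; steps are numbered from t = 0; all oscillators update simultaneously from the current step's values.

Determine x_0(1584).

Simulating step by step:
t=0: [66, 66, 66, 66, 66, 66, 66, 66, 66, 66, 66]
t=1: [67, 67, 67, 67, 67, 67, 67, 67, 67, 67, 67]
t=2: [65, 65, 65, 65, 65, 65, 65, 65, 65, 65, 65]
t=3: [68, 68, 68, 68, 68, 68, 68, 68, 68, 68, 68]
t=4: [64, 64, 64, 64, 64, 64, 64, 64, 64, 64, 64]
t=5: [69, 69, 69, 69, 69, 69, 69, 69, 69, 69, 69]
t=6: [63, 63, 63, 63, 63, 63, 63, 63, 63, 63, 63]
t=7: [70, 70, 70, 70, 70, 70, 70, 70, 70, 70, 70]
t=8: [62, 62, 62, 62, 62, 62, 62, 62, 62, 62, 62]
t=9: [72, 72, 72, 72, 72, 72, 72, 72, 72, 72, 72]
t=10: [59, 59, 59, 59, 59, 59, 59, 59, 59, 59, 59]
t=11: [73, 73, 73, 73, 73, 73, 73, 73, 73, 73, 73]
t=12: [58, 58, 58, 58, 58, 58, 58, 58, 58, 58, 58]
t=13: [72, 72, 72, 72, 72, 72, 72, 72, 72, 72, 72]

Answer: x_0(1584) = 58
Key observation: The state at step 9, [72, 72, 72, 72, 72, 72, 72, 72, 72, 72, 72], reappears at step 13: the system is in a cycle of period 4 from step 9 on.  Therefore the state at step 1584 equals the state at step 9 + ((1584 - 9) mod 4) = 12, which is [58, 58, 58, 58, 58, 58, 58, 58, 58, 58, 58].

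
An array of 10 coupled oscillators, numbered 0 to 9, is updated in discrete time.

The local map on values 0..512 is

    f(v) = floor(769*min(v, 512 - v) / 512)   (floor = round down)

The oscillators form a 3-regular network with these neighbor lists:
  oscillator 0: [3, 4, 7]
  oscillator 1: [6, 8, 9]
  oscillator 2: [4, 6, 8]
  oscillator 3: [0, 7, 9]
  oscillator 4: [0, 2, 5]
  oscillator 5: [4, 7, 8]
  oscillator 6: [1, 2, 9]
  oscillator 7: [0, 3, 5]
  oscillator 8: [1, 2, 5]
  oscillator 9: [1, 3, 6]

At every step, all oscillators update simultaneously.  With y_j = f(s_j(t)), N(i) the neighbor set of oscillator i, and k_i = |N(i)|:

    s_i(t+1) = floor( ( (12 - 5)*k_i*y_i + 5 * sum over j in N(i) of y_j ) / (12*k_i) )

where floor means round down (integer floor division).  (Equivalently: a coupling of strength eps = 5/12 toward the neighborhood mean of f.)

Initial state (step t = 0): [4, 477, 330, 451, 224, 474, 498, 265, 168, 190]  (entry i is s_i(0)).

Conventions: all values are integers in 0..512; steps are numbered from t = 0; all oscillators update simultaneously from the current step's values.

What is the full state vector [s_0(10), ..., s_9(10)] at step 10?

Answer: [205, 221, 214, 206, 216, 226, 212, 210, 224, 218]

Derivation:
t=0: [4, 477, 330, 451, 224, 474, 498, 265, 168, 190]
t=1: [114, 107, 243, 144, 242, 166, 96, 237, 200, 189]
t=2: [229, 194, 324, 238, 320, 286, 196, 295, 282, 237]
t=3: [334, 307, 293, 350, 301, 330, 300, 333, 327, 337]
t=4: [270, 298, 317, 252, 304, 278, 310, 265, 287, 273]
t=5: [358, 325, 302, 372, 321, 346, 311, 367, 330, 348]
t=6: [233, 277, 303, 218, 277, 253, 292, 222, 276, 253]
t=7: [344, 352, 326, 338, 349, 365, 337, 340, 351, 361]
t=8: [252, 241, 266, 254, 246, 231, 256, 252, 243, 237]
t=9: [377, 363, 370, 376, 367, 356, 374, 373, 361, 363]
t=10: [205, 221, 214, 206, 216, 226, 212, 210, 224, 218]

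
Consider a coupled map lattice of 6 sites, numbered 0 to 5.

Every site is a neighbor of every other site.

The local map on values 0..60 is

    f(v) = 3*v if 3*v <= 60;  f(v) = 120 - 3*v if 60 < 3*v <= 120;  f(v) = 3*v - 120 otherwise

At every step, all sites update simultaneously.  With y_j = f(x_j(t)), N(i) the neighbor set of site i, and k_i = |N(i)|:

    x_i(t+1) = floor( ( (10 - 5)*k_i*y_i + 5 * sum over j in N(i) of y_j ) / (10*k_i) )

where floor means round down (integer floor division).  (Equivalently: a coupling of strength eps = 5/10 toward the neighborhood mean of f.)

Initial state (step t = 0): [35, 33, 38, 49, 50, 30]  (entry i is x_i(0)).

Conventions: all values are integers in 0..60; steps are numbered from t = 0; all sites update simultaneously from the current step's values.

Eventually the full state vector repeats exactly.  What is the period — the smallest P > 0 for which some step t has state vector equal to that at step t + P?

Answer: 4
Key observation: The state at step 24, [42, 42, 44, 41, 42, 42], reappears at step 28 — and no state repeats earlier — so the cycle the system enters has period 4.

Derivation:
t=0: [35, 33, 38, 49, 50, 30]
t=1: [18, 21, 15, 23, 24, 24]
t=2: [51, 53, 48, 50, 49, 49]
t=3: [31, 33, 27, 30, 28, 28]
t=4: [29, 27, 34, 30, 33, 33]
t=5: [29, 31, 23, 28, 24, 24]
t=6: [37, 35, 44, 38, 43, 43]
t=7: [9, 12, 10, 8, 9, 9]
t=8: [27, 31, 29, 26, 27, 27]
t=9: [37, 32, 35, 38, 37, 37]
t=10: [10, 16, 13, 9, 10, 10]
t=11: [32, 39, 36, 31, 32, 32]
t=12: [21, 12, 16, 22, 21, 21]
t=13: [53, 45, 50, 52, 53, 53]
t=14: [35, 25, 31, 34, 35, 35]
t=15: [19, 31, 24, 20, 19, 19]
t=16: [53, 41, 49, 54, 53, 53]
t=17: [34, 20, 29, 35, 34, 34]
t=18: [23, 40, 29, 22, 23, 23]
t=19: [44, 24, 37, 45, 44, 44]
t=20: [15, 30, 14, 16, 15, 15]
t=21: [43, 37, 42, 44, 43, 43]
t=22: [9, 9, 7, 10, 9, 9]
t=23: [26, 26, 24, 27, 26, 26]
t=24: [42, 42, 44, 41, 42, 42]
t=25: [6, 6, 8, 5, 6, 6]
t=26: [18, 18, 20, 17, 18, 18]
t=27: [54, 54, 56, 53, 54, 54]
t=28: [42, 42, 44, 41, 42, 42]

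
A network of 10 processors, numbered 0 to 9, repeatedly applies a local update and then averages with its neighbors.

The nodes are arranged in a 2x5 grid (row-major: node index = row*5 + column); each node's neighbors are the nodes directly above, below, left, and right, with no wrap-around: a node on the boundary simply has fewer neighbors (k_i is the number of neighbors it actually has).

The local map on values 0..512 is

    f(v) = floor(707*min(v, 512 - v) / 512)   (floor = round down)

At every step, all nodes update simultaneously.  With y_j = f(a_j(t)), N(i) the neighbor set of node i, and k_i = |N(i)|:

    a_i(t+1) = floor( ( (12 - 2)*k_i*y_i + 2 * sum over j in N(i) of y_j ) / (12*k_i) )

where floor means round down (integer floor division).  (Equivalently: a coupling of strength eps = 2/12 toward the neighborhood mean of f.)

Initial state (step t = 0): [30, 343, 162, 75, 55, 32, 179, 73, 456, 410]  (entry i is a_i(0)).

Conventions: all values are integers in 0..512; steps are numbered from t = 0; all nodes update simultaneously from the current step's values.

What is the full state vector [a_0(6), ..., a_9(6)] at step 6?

Answer: [304, 289, 271, 262, 243, 299, 302, 315, 245, 271]

Derivation:
t=0: [30, 343, 162, 75, 55, 32, 179, 73, 456, 410]
t=1: [57, 222, 210, 106, 82, 60, 226, 113, 83, 129]
t=2: [97, 292, 274, 150, 121, 100, 290, 169, 121, 167]
t=3: [147, 295, 314, 209, 175, 151, 292, 238, 176, 219]
t=4: [210, 292, 278, 282, 250, 215, 298, 318, 253, 292]
t=5: [290, 302, 318, 320, 339, 295, 293, 276, 340, 310]
t=6: [304, 289, 271, 262, 243, 299, 302, 315, 245, 271]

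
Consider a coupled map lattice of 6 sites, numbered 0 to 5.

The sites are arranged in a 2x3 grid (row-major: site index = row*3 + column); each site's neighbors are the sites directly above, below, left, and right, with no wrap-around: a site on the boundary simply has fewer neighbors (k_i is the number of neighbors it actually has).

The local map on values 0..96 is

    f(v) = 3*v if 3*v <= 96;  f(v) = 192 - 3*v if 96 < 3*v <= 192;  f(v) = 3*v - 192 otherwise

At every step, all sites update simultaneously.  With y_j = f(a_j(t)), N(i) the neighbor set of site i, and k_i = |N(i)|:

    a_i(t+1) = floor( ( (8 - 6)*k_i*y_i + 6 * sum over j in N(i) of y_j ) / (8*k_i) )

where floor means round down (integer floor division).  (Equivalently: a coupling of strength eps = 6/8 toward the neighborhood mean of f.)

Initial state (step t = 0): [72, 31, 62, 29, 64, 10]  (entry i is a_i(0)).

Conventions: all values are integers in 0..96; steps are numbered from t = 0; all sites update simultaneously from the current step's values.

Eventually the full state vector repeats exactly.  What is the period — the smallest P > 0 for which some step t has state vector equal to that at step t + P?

Simulating step by step:
t=0: [72, 31, 62, 29, 64, 10]
t=1: [73, 30, 47, 30, 52, 9]
t=2: [74, 51, 56, 46, 60, 39]
t=3: [42, 26, 48, 29, 45, 32]
t=4: [78, 62, 77, 67, 79, 63]
t=5: [16, 33, 13, 34, 15, 32]
t=6: [80, 56, 80, 57, 81, 55]
t=7: [28, 42, 31, 42, 30, 43]
t=8: [70, 83, 71, 81, 71, 84]
t=9: [45, 29, 49, 27, 47, 30]
t=10: [77, 60, 77, 60, 77, 58]
t=11: [18, 32, 21, 32, 20, 33]
t=12: [85, 68, 86, 66, 86, 69]
t=13: [22, 51, 26, 49, 24, 53]
t=14: [48, 63, 46, 63, 47, 64]
t=15: [14, 39, 14, 37, 14, 39]
t=16: [69, 50, 66, 51, 68, 50]
t=17: [34, 18, 33, 19, 33, 17]
t=18: [64, 82, 62, 82, 63, 82]
t=19: [40, 15, 42, 14, 41, 16]
t=20: [50, 63, 51, 63, 51, 62]
t=21: [12, 30, 13, 31, 12, 30]
t=22: [77, 50, 77, 50, 77, 50]
t=23: [41, 39, 41, 39, 41, 39]
t=24: [73, 70, 73, 70, 73, 70]
t=25: [20, 24, 20, 24, 20, 24]
t=26: [69, 63, 69, 63, 69, 63]
t=27: [6, 12, 6, 12, 6, 12]
t=28: [31, 22, 31, 22, 31, 22]
t=29: [72, 86, 72, 86, 72, 86]
t=30: [55, 34, 55, 34, 55, 34]
t=31: [74, 42, 74, 42, 74, 42]
t=32: [57, 39, 57, 39, 57, 39]
t=33: [61, 34, 61, 34, 61, 34]
t=34: [69, 29, 69, 29, 69, 29]
t=35: [69, 33, 69, 33, 69, 33]
t=36: [73, 34, 73, 34, 73, 34]
t=37: [74, 42, 74, 42, 74, 42]

Answer: 6
Key observation: The state at step 31, [74, 42, 74, 42, 74, 42], reappears at step 37 — and no state repeats earlier — so the cycle the system enters has period 6.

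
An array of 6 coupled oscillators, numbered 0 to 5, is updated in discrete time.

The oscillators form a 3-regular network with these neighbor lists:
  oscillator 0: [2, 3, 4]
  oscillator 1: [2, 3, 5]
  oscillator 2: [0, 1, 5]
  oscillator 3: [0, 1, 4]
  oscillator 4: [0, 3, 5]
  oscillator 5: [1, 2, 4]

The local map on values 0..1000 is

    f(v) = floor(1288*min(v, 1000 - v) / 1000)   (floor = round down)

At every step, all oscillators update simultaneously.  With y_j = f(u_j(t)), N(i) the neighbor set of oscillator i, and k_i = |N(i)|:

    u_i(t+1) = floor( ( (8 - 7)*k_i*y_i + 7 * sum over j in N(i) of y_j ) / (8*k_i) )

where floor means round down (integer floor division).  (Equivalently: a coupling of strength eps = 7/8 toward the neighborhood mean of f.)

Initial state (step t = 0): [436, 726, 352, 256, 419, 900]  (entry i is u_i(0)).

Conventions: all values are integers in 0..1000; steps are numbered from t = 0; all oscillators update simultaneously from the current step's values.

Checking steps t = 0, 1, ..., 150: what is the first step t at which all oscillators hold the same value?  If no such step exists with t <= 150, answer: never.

Simulating step by step:
t=0: [436, 726, 352, 256, 419, 900]  (not all equal)
t=1: [455, 309, 360, 464, 364, 408]  (not all equal)
t=2: [518, 511, 497, 497, 556, 452]  (not all equal)
t=3: [617, 621, 614, 610, 608, 609]  (not all equal)
t=4: [500, 499, 494, 495, 499, 497]  (not all equal)
t=5: [639, 638, 641, 641, 640, 640]  (not all equal)
t=6: [462, 462, 464, 464, 463, 463]  (not all equal)
t=7: [596, 596, 595, 595, 596, 596]  (not all equal)
t=8: [520, 520, 520, 520, 520, 520]  (all equal)

Answer: 8
Key observation: Synchronization is absorbing here: once all oscillators are equal they stay equal, and step 8 is the first all-equal step.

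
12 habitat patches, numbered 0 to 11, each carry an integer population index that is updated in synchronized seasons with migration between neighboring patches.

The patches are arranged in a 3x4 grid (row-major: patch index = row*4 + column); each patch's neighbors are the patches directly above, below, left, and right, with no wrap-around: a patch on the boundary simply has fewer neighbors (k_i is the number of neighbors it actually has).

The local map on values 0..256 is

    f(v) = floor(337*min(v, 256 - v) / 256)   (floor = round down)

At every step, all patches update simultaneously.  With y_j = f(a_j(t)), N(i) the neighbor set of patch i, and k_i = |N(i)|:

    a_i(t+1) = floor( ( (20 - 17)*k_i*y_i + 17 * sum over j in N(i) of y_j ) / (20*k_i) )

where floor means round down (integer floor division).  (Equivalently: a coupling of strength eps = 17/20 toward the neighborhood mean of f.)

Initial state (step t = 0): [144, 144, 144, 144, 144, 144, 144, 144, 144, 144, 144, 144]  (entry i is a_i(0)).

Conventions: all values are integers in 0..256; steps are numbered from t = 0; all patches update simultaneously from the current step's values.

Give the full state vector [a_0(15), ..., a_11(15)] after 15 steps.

Answer: [164, 164, 164, 164, 164, 164, 164, 164, 164, 164, 164, 164]

Derivation:
t=0: [144, 144, 144, 144, 144, 144, 144, 144, 144, 144, 144, 144]
t=1: [147, 147, 147, 147, 147, 147, 147, 147, 147, 147, 147, 147]
t=2: [143, 143, 143, 143, 143, 143, 143, 143, 143, 143, 143, 143]
t=3: [148, 148, 148, 148, 148, 148, 148, 148, 148, 148, 148, 148]
t=4: [142, 142, 142, 142, 142, 142, 142, 142, 142, 142, 142, 142]
t=5: [150, 150, 150, 150, 150, 150, 150, 150, 150, 150, 150, 150]
t=6: [139, 139, 139, 139, 139, 139, 139, 139, 139, 139, 139, 139]
t=7: [154, 154, 154, 154, 154, 154, 154, 154, 154, 154, 154, 154]
t=8: [134, 134, 134, 134, 134, 134, 134, 134, 134, 134, 134, 134]
t=9: [160, 160, 160, 160, 160, 160, 160, 160, 160, 160, 160, 160]
t=10: [126, 126, 126, 126, 126, 126, 126, 126, 126, 126, 126, 126]
t=11: [165, 165, 165, 165, 165, 165, 165, 165, 165, 165, 165, 165]
t=12: [119, 119, 119, 119, 119, 119, 119, 119, 119, 119, 119, 119]
t=13: [156, 156, 156, 156, 156, 156, 156, 156, 156, 156, 156, 156]
t=14: [131, 131, 131, 131, 131, 131, 131, 131, 131, 131, 131, 131]
t=15: [164, 164, 164, 164, 164, 164, 164, 164, 164, 164, 164, 164]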